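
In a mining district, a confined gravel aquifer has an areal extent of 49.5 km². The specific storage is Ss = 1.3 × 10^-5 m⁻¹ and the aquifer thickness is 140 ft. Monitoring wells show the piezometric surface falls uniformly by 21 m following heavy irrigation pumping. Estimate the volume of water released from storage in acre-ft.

b = 140 ft = 42.67 m
S = Ss × b = 1.3 × 10^-5 m⁻¹ × 42.67 m = 5.547 × 10^-4
A = 49.5 km² = 4.95 × 10^7 m²
ΔV = S × A × Δh = 5.547 × 10^-4 × 4.95 × 10^7 m² × 21 m = 5.766 × 10^5 m³
ΔV = 5.766 × 10^5 m³ = 467.5 acre-ft

ΔV ≈ 467 acre-ft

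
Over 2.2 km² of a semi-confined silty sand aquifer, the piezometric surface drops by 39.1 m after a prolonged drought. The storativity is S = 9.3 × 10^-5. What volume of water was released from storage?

ΔV ≈ 8000 m³

A = 2.2 km² = 2.2 × 10^6 m²
ΔV = S × A × Δh = 9.3 × 10^-5 × 2.2 × 10^6 m² × 39.1 m = 8000 m³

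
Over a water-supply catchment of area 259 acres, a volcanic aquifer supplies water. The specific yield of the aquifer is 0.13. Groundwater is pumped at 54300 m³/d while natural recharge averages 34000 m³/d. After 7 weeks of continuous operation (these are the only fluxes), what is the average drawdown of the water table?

A = 259 acres = 1.048 × 10^6 m²
Net abstraction = 54300 − 34000 = 20300 m³/d
t = 7 weeks = 49 d
ΔV = Q × t = 20300 m³/d × 49 d = 9.947 × 10^5 m³
Δh = ΔV / (Sy × A) = 9.947 × 10^5 / (0.13 × 1.048 × 10^6) = 7.3 m

Δh ≈ 7.3 m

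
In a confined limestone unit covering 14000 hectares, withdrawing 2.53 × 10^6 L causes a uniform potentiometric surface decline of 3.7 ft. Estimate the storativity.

S ≈ 1.6 × 10^-5

A = 14000 hectares = 1.4 × 10^8 m²
Δh = 3.7 ft = 1.128 m
ΔV = 2.53 × 10^6 L = 2530 m³
S = ΔV / (A × Δh) = 2530 m³ / (1.4 × 10^8 m² × 1.128 m) = 1.602 × 10^-5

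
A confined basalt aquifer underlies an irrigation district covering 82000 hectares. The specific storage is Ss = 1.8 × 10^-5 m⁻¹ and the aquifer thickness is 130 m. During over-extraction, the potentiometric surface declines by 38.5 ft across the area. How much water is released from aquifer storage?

ΔV ≈ 2.25 × 10^7 m³

S = Ss × b = 1.8 × 10^-5 m⁻¹ × 130 m = 2.34 × 10^-3
A = 82000 hectares = 8.2 × 10^8 m²
Δh = 38.5 ft = 11.73 m
ΔV = S × A × Δh = 0.00234 × 8.2 × 10^8 m² × 11.73 m = 2.252 × 10^7 m³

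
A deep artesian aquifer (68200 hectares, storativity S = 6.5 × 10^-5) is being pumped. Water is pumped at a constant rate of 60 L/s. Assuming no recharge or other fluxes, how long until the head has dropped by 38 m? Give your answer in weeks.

A = 68200 hectares = 6.82 × 10^8 m²
ΔV = S × A × Δh = 6.5 × 10^-5 × 6.82 × 10^8 × 38 = 1.685 × 10^6 m³
Q = 60 L/s = 5184 m³/d
t = ΔV / Q = 1.685 × 10^6 m³ / 5184 m³/d = 324.9 d
t = 324.9 d ≈ 46.42 weeks

t ≈ 46.4 weeks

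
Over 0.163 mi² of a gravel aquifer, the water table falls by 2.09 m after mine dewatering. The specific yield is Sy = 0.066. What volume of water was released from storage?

ΔV ≈ 58200 m³

A = 0.163 mi² = 4.222 × 10^5 m²
ΔV = Sy × A × Δh = 0.066 × 4.222 × 10^5 m² × 2.09 m = 58230 m³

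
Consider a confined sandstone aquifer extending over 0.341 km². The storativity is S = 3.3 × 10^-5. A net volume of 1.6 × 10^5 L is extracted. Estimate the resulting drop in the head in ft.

Δh ≈ 46.6 ft

A = 0.341 km² = 3.41 × 10^5 m²
ΔV = 1.6 × 10^5 L = 160 m³
Δh = ΔV / (S × A) = 160 m³ / (3.3 × 10^-5 × 3.41 × 10^5 m²) = 14.22 m
Δh = 14.22 m = 46.65 ft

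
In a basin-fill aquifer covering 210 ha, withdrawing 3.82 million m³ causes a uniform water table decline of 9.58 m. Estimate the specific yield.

Sy ≈ 0.19

A = 210 ha = 2.1 × 10^6 m²
ΔV = 3.82 million m³ = 3.82 × 10^6 m³
Sy = ΔV / (A × Δh) = 3.82 × 10^6 m³ / (2.1 × 10^6 m² × 9.58 m) = 0.1899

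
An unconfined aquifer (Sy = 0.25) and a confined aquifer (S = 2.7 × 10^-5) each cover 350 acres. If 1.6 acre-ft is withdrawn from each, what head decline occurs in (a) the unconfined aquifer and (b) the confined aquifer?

A = 350 acres = 1.416 × 10^6 m²
ΔV = 1.6 acre-ft = 1974 m³
Unconfined: Δh_u = ΔV/(Sy·A) = 1974/(0.25 × 1.416 × 10^6) = 0.005573 m
Confined: Δh_c = ΔV/(S·A) = 1974/(2.7 × 10^-5 × 1.416 × 10^6) = 51.61 m

Δh_u ≈ 0.00557 m; Δh_c ≈ 51.6 m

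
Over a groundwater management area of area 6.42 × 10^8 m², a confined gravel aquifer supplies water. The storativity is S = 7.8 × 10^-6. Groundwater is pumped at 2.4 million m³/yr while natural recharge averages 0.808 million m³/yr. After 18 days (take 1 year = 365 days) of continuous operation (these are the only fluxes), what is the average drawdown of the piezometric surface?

Δh ≈ 15.7 m

Net abstraction = 2.4 − 0.808 = 1.592 million m³/yr
Q_net = 1.592 million m³/yr = 4362 m³/d
ΔV = Q × t = 4362 m³/d × 18 d = 78510 m³
Δh = ΔV / (S × A) = 78510 / (7.8 × 10^-6 × 6.42 × 10^8) = 15.68 m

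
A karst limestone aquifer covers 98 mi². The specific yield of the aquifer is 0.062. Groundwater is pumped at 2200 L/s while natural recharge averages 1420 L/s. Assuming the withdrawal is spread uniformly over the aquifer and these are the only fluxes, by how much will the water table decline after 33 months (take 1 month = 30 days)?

A = 98 mi² = 2.538 × 10^8 m²
Net abstraction = 2200 − 1420 = 780 L/s
Q_net = 780 L/s = 67390 m³/d
t = 33 months = 990 d
ΔV = Q × t = 67390 m³/d × 990 d = 6.672 × 10^7 m³
Δh = ΔV / (Sy × A) = 6.672 × 10^7 / (0.062 × 2.538 × 10^8) = 4.24 m

Δh ≈ 4.24 m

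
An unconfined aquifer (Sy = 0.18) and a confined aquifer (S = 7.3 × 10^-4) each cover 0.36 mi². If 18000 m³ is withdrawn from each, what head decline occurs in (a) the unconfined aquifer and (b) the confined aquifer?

A = 0.36 mi² = 9.324 × 10^5 m²
Unconfined: Δh_u = ΔV/(Sy·A) = 18000/(0.18 × 9.324 × 10^5) = 0.1073 m
Confined: Δh_c = ΔV/(S·A) = 18000/(7.3 × 10^-4 × 9.324 × 10^5) = 26.45 m

Δh_u ≈ 0.107 m; Δh_c ≈ 26.4 m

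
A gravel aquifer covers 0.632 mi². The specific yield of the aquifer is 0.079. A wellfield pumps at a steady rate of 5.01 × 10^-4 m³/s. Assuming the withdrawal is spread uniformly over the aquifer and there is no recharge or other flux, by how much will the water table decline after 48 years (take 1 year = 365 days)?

Δh ≈ 5.86 m

A = 0.632 mi² = 1.637 × 10^6 m²
Q = 5.01 × 10^-4 m³/s = 43.29 m³/d
t = 48 years = 17520 d
ΔV = Q × t = 43.29 m³/d × 17520 d = 7.584 × 10^5 m³
Δh = ΔV / (Sy × A) = 7.584 × 10^5 / (0.079 × 1.637 × 10^6) = 5.865 m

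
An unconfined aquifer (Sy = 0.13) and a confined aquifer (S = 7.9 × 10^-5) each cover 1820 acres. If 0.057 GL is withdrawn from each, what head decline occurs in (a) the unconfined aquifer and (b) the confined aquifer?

Δh_u ≈ 0.0595 m; Δh_c ≈ 98 m

A = 1820 acres = 7.365 × 10^6 m²
ΔV = 0.057 GL = 57000 m³
Unconfined: Δh_u = ΔV/(Sy·A) = 57000/(0.13 × 7.365 × 10^6) = 0.05953 m
Confined: Δh_c = ΔV/(S·A) = 57000/(7.9 × 10^-5 × 7.365 × 10^6) = 97.96 m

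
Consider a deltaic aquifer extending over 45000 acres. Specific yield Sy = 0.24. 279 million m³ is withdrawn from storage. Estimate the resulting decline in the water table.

Δh ≈ 6.38 m

A = 45000 acres = 1.821 × 10^8 m²
ΔV = 279 million m³ = 2.79 × 10^8 m³
Δh = ΔV / (Sy × A) = 2.79 × 10^8 m³ / (0.24 × 1.821 × 10^8 m²) = 6.384 m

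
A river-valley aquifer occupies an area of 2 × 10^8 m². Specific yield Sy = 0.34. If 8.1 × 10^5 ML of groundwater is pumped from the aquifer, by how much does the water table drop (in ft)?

Δh ≈ 39.1 ft

ΔV = 8.1 × 10^5 ML = 8.1 × 10^8 m³
Δh = ΔV / (Sy × A) = 8.1 × 10^8 m³ / (0.34 × 2 × 10^8 m²) = 11.91 m
Δh = 11.91 m = 39.08 ft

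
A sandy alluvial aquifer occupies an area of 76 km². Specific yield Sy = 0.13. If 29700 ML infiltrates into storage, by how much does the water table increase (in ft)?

A = 76 km² = 7.6 × 10^7 m²
ΔV = 29700 ML = 2.97 × 10^7 m³
Δh = ΔV / (Sy × A) = 2.97 × 10^7 m³ / (0.13 × 7.6 × 10^7 m²) = 3.006 m
Δh = 3.006 m = 9.862 ft

Δh ≈ 9.86 ft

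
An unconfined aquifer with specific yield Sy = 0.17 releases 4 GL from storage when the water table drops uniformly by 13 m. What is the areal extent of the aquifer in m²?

ΔV = 4 GL = 4 × 10^6 m³
A = ΔV / (Sy × Δh) = 4 × 10^6 / (0.17 × 13) = 1.81 × 10^6 m²

A ≈ 1.81 × 10^6 m²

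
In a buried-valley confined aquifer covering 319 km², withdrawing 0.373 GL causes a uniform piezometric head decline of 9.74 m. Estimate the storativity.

A = 319 km² = 3.19 × 10^8 m²
ΔV = 0.373 GL = 3.73 × 10^5 m³
S = ΔV / (A × Δh) = 3.73 × 10^5 m³ / (3.19 × 10^8 m² × 9.74 m) = 1.2 × 10^-4

S ≈ 1.2 × 10^-4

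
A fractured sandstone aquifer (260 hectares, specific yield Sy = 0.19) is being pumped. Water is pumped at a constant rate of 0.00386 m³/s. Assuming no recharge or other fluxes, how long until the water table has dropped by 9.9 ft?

t ≈ 4470 days

A = 260 hectares = 2.6 × 10^6 m²
Δh = 9.9 ft = 3.018 m
ΔV = Sy × A × Δh = 0.19 × 2.6 × 10^6 × 3.018 = 1.491 × 10^6 m³
Q = 0.00386 m³/s = 333.5 m³/d
t = ΔV / Q = 1.491 × 10^6 m³ / 333.5 m³/d = 4470 d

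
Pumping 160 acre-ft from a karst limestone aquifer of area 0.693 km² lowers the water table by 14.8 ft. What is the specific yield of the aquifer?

A = 0.693 km² = 6.93 × 10^5 m²
Δh = 14.8 ft = 4.511 m
ΔV = 160 acre-ft = 1.974 × 10^5 m³
Sy = ΔV / (A × Δh) = 1.974 × 10^5 m³ / (6.93 × 10^5 m² × 4.511 m) = 0.06313

Sy ≈ 0.063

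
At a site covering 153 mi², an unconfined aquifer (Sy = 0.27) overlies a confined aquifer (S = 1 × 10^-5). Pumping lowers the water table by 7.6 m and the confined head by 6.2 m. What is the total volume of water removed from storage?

ΔV ≈ 8.13 × 10^8 m³

A = 153 mi² = 3.963 × 10^8 m²
Unconfined: ΔV_u = Sy × A × Δh_u = 0.27 × 3.963 × 10^8 × 7.6 = 8.131 × 10^8 m³
Confined: ΔV_c = S × A × Δh_c = 1 × 10^-5 × 3.963 × 10^8 × 6.2 = 24570 m³
Total ΔV = 8.131 × 10^8 + 24570 = 8.132 × 10^8 m³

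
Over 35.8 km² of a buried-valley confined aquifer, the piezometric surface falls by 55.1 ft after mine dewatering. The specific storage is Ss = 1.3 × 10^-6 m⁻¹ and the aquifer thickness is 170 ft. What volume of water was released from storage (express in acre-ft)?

ΔV ≈ 32.8 acre-ft

b = 170 ft = 51.82 m
S = Ss × b = 1.3 × 10^-6 m⁻¹ × 51.82 m = 6.736 × 10^-5
A = 35.8 km² = 3.58 × 10^7 m²
Δh = 55.1 ft = 16.79 m
ΔV = S × A × Δh = 6.736 × 10^-5 × 3.58 × 10^7 m² × 16.79 m = 40500 m³
ΔV = 40500 m³ = 32.83 acre-ft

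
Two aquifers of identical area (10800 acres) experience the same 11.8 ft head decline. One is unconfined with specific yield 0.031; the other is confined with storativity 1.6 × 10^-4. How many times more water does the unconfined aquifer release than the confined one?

A = 10800 acres = 4.371 × 10^7 m²
Δh = 11.8 ft = 3.597 m
Unconfined: ΔV_u = Sy × A × Δh = 0.031 × 4.371 × 10^7 × 3.597 = 4.873 × 10^6 m³
Confined: ΔV_c = S × A × Δh = 1.6 × 10^-4 × 4.371 × 10^7 × 3.597 = 25150 m³
Ratio = ΔV_u / ΔV_c = Sy / S = 0.031 / 1.6 × 10^-4 = 193.8

ΔV_u / ΔV_c ≈ 194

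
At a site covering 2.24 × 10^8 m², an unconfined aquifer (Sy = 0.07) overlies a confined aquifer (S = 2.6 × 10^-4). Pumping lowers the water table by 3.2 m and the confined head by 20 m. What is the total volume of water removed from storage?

ΔV ≈ 5.13 × 10^7 m³

Unconfined: ΔV_u = Sy × A × Δh_u = 0.07 × 2.24 × 10^8 × 3.2 = 5.018 × 10^7 m³
Confined: ΔV_c = S × A × Δh_c = 2.6 × 10^-4 × 2.24 × 10^8 × 20 = 1.165 × 10^6 m³
Total ΔV = 5.018 × 10^7 + 1.165 × 10^6 = 5.134 × 10^7 m³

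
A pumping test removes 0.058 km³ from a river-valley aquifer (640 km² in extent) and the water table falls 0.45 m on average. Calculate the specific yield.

A = 640 km² = 6.4 × 10^8 m²
ΔV = 0.058 km³ = 5.8 × 10^7 m³
Sy = ΔV / (A × Δh) = 5.8 × 10^7 m³ / (6.4 × 10^8 m² × 0.45 m) = 0.2014

Sy ≈ 0.2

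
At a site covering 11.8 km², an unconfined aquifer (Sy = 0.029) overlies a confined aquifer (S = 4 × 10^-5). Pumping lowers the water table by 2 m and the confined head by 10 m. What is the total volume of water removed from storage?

ΔV ≈ 6.89 × 10^5 m³

A = 11.8 km² = 1.18 × 10^7 m²
Unconfined: ΔV_u = Sy × A × Δh_u = 0.029 × 1.18 × 10^7 × 2 = 6.844 × 10^5 m³
Confined: ΔV_c = S × A × Δh_c = 4 × 10^-5 × 1.18 × 10^7 × 10 = 4720 m³
Total ΔV = 6.844 × 10^5 + 4720 = 6.891 × 10^5 m³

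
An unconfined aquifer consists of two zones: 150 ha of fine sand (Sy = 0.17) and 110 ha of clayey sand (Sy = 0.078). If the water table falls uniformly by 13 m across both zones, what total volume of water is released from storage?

A₁ = 150 ha = 1.5 × 10^6 m²; A₂ = 110 ha = 1.1 × 10^6 m²
ΔV₁ = 0.17 × 1.5 × 10^6 × 13 = 3.315 × 10^6 m³
ΔV₂ = 0.078 × 1.1 × 10^6 × 13 = 1.115 × 10^6 m³
ΔV = ΔV₁ + ΔV₂ = 4.43 × 10^6 m³

ΔV ≈ 4.43 × 10^6 m³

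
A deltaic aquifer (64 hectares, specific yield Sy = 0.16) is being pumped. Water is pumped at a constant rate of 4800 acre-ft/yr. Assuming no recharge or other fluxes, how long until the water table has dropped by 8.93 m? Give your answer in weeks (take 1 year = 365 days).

A = 64 hectares = 6.4 × 10^5 m²
ΔV = Sy × A × Δh = 0.16 × 6.4 × 10^5 × 8.93 = 9.144 × 10^5 m³
Q = 4800 acre-ft/yr = 16220 m³/d
t = ΔV / Q = 9.144 × 10^5 m³ / 16220 m³/d = 56.37 d
t = 56.37 d ≈ 8.053 weeks

t ≈ 8.05 weeks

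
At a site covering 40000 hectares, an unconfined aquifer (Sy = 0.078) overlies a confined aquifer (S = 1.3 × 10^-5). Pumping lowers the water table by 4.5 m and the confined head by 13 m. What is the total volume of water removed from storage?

ΔV ≈ 1.4 × 10^8 m³

A = 40000 hectares = 4 × 10^8 m²
Unconfined: ΔV_u = Sy × A × Δh_u = 0.078 × 4 × 10^8 × 4.5 = 1.404 × 10^8 m³
Confined: ΔV_c = S × A × Δh_c = 1.3 × 10^-5 × 4 × 10^8 × 13 = 67600 m³
Total ΔV = 1.404 × 10^8 + 67600 = 1.405 × 10^8 m³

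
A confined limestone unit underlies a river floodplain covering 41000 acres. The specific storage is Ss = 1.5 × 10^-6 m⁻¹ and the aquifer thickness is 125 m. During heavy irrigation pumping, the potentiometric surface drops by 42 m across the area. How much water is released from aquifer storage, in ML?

ΔV ≈ 1310 ML

S = Ss × b = 1.5 × 10^-6 m⁻¹ × 125 m = 1.875 × 10^-4
A = 41000 acres = 1.659 × 10^8 m²
ΔV = S × A × Δh = 1.875 × 10^-4 × 1.659 × 10^8 m² × 42 m = 1.307 × 10^6 m³
ΔV = 1.307 × 10^6 m³ = 1307 ML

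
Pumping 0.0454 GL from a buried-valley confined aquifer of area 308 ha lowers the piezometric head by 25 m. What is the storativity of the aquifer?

S ≈ 5.9 × 10^-4

A = 308 ha = 3.08 × 10^6 m²
ΔV = 0.0454 GL = 45400 m³
S = ΔV / (A × Δh) = 45400 m³ / (3.08 × 10^6 m² × 25 m) = 5.896 × 10^-4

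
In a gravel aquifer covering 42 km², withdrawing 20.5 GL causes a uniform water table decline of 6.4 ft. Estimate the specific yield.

A = 42 km² = 4.2 × 10^7 m²
Δh = 6.4 ft = 1.951 m
ΔV = 20.5 GL = 2.05 × 10^7 m³
Sy = ΔV / (A × Δh) = 2.05 × 10^7 m³ / (4.2 × 10^7 m² × 1.951 m) = 0.2502

Sy ≈ 0.25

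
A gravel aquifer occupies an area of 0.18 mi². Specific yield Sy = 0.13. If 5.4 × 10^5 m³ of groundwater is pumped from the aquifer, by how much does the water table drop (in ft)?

A = 0.18 mi² = 4.662 × 10^5 m²
Δh = ΔV / (Sy × A) = 5.4 × 10^5 m³ / (0.13 × 4.662 × 10^5 m²) = 8.91 m
Δh = 8.91 m = 29.23 ft

Δh ≈ 29.2 ft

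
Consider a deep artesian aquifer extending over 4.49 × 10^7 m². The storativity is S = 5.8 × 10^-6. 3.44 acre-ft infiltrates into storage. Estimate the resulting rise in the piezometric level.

ΔV = 3.44 acre-ft = 4243 m³
Δh = ΔV / (S × A) = 4243 m³ / (5.8 × 10^-6 × 4.49 × 10^7 m²) = 16.29 m

Δh ≈ 16.3 m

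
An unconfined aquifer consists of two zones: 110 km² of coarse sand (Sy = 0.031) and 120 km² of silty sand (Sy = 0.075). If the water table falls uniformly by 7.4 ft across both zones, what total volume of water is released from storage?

A₁ = 110 km² = 1.1 × 10^8 m²; A₂ = 120 km² = 1.2 × 10^8 m²
Δh = 7.4 ft = 2.256 m
ΔV₁ = 0.031 × 1.1 × 10^8 × 2.256 = 7.691 × 10^6 m³
ΔV₂ = 0.075 × 1.2 × 10^8 × 2.256 = 2.03 × 10^7 m³
ΔV = ΔV₁ + ΔV₂ = 2.799 × 10^7 m³

ΔV ≈ 2.8 × 10^7 m³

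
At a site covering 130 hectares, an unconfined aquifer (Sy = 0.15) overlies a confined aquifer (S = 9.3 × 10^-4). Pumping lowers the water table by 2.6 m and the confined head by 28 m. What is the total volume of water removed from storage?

ΔV ≈ 5.41 × 10^5 m³

A = 130 hectares = 1.3 × 10^6 m²
Unconfined: ΔV_u = Sy × A × Δh_u = 0.15 × 1.3 × 10^6 × 2.6 = 5.07 × 10^5 m³
Confined: ΔV_c = S × A × Δh_c = 9.3 × 10^-4 × 1.3 × 10^6 × 28 = 33850 m³
Total ΔV = 5.07 × 10^5 + 33850 = 5.409 × 10^5 m³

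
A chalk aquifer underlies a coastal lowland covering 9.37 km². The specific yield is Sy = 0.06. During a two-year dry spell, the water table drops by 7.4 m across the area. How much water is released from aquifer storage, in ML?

A = 9.37 km² = 9.37 × 10^6 m²
ΔV = Sy × A × Δh = 0.06 × 9.37 × 10^6 m² × 7.4 m = 4.16 × 10^6 m³
ΔV = 4.16 × 10^6 m³ = 4160 ML

ΔV ≈ 4160 ML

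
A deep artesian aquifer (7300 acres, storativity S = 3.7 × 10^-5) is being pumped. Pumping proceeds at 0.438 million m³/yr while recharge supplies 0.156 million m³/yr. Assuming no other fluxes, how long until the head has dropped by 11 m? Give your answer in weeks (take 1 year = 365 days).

A = 7300 acres = 2.954 × 10^7 m²
ΔV = S × A × Δh = 3.7 × 10^-5 × 2.954 × 10^7 × 11 = 12020 m³
Net withdrawal = 0.438 − 0.156 = 0.282 million m³/yr = 772.6 m³/d
t = ΔV / Q = 12020 m³ / 772.6 m³/d = 15.56 d
t = 15.56 d ≈ 2.223 weeks

t ≈ 2.22 weeks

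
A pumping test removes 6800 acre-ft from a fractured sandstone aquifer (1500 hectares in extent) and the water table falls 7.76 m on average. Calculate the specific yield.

A = 1500 hectares = 1.5 × 10^7 m²
ΔV = 6800 acre-ft = 8.388 × 10^6 m³
Sy = ΔV / (A × Δh) = 8.388 × 10^6 m³ / (1.5 × 10^7 m² × 7.76 m) = 0.07206

Sy ≈ 0.072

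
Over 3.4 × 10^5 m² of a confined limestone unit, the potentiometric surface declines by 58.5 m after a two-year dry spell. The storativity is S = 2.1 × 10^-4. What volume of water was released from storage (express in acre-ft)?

ΔV = S × A × Δh = 2.1 × 10^-4 × 3.4 × 10^5 m² × 58.5 m = 4177 m³
ΔV = 4177 m³ = 3.386 acre-ft

ΔV ≈ 3.39 acre-ft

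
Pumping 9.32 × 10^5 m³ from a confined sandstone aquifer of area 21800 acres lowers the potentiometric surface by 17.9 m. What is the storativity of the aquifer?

A = 21800 acres = 8.822 × 10^7 m²
S = ΔV / (A × Δh) = 9.32 × 10^5 m³ / (8.822 × 10^7 m² × 17.9 m) = 5.902 × 10^-4

S ≈ 5.9 × 10^-4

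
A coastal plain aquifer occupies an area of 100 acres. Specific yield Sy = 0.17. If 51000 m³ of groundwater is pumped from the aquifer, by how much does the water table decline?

A = 100 acres = 4.047 × 10^5 m²
Δh = ΔV / (Sy × A) = 51000 m³ / (0.17 × 4.047 × 10^5 m²) = 0.7413 m

Δh ≈ 0.741 m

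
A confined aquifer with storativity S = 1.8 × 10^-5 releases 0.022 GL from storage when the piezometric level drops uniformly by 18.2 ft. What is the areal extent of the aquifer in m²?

A ≈ 2.2 × 10^8 m²

Δh = 18.2 ft = 5.547 m
ΔV = 0.022 GL = 22000 m³
A = ΔV / (S × Δh) = 22000 / (1.8 × 10^-5 × 5.547) = 2.203 × 10^8 m²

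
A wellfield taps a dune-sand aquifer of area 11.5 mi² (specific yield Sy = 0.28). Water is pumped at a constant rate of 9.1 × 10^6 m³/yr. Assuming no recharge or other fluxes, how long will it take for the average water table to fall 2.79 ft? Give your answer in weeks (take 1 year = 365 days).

t ≈ 40.6 weeks

A = 11.5 mi² = 2.978 × 10^7 m²
Δh = 2.79 ft = 0.8504 m
ΔV = Sy × A × Δh = 0.28 × 2.978 × 10^7 × 0.8504 = 7.092 × 10^6 m³
Q = 9.1 × 10^6 m³/yr = 24930 m³/d
t = ΔV / Q = 7.092 × 10^6 m³ / 24930 m³/d = 284.5 d
t = 284.5 d ≈ 40.64 weeks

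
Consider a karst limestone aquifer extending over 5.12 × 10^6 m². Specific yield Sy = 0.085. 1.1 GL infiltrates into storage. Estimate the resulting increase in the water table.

Δh ≈ 2.53 m

ΔV = 1.1 GL = 1.1 × 10^6 m³
Δh = ΔV / (Sy × A) = 1.1 × 10^6 m³ / (0.085 × 5.12 × 10^6 m²) = 2.528 m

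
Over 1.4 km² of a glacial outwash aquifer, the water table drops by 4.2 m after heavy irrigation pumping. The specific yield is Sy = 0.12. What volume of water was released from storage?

ΔV ≈ 7.06 × 10^5 m³

A = 1.4 km² = 1.4 × 10^6 m²
ΔV = Sy × A × Δh = 0.12 × 1.4 × 10^6 m² × 4.2 m = 7.056 × 10^5 m³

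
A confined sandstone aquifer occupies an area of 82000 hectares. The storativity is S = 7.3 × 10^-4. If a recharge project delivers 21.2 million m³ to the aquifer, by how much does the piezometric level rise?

Δh ≈ 35.4 m

A = 82000 hectares = 8.2 × 10^8 m²
ΔV = 21.2 million m³ = 2.12 × 10^7 m³
Δh = ΔV / (S × A) = 2.12 × 10^7 m³ / (7.3 × 10^-4 × 8.2 × 10^8 m²) = 35.42 m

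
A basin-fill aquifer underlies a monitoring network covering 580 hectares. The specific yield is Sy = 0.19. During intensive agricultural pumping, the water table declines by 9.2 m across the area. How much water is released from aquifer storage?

A = 580 hectares = 5.8 × 10^6 m²
ΔV = Sy × A × Δh = 0.19 × 5.8 × 10^6 m² × 9.2 m = 1.014 × 10^7 m³

ΔV ≈ 1.01 × 10^7 m³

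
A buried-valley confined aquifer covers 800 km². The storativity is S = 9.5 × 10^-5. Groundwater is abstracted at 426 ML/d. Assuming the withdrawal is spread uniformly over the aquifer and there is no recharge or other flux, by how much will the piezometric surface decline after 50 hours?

A = 800 km² = 8 × 10^8 m²
Q = 426 ML/d = 4.26 × 10^5 m³/d
t = 50 hours = 2.083 d
ΔV = Q × t = 4.26 × 10^5 m³/d × 2.083 d = 8.875 × 10^5 m³
Δh = ΔV / (S × A) = 8.875 × 10^5 / (9.5 × 10^-5 × 8 × 10^8) = 11.68 m

Δh ≈ 11.7 m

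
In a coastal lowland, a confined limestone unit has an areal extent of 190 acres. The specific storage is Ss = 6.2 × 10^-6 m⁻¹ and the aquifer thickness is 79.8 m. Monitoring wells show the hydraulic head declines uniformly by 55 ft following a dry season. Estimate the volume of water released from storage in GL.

S = Ss × b = 6.2 × 10^-6 m⁻¹ × 79.8 m = 4.948 × 10^-4
A = 190 acres = 7.689 × 10^5 m²
Δh = 55 ft = 16.76 m
ΔV = S × A × Δh = 4.948 × 10^-4 × 7.689 × 10^5 m² × 16.76 m = 6377 m³
ΔV = 6377 m³ = 0.006377 GL

ΔV ≈ 0.00638 GL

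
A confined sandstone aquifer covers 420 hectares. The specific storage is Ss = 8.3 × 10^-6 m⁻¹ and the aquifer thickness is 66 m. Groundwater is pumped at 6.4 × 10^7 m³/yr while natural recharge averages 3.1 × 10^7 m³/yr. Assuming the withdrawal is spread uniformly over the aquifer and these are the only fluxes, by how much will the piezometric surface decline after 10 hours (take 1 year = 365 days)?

S = Ss × b = 8.3 × 10^-6 m⁻¹ × 66 m = 5.478 × 10^-4
A = 420 hectares = 4.2 × 10^6 m²
Net abstraction = 6.4 × 10^7 − 3.1 × 10^7 = 3.3 × 10^7 m³/yr
Q_net = 3.3 × 10^7 m³/yr = 90410 m³/d
t = 10 hours = 0.4167 d
ΔV = Q × t = 90410 m³/d × 0.4167 d = 37670 m³
Δh = ΔV / (S × A) = 37670 / (5.478 × 10^-4 × 4.2 × 10^6) = 16.37 m

Δh ≈ 16.4 m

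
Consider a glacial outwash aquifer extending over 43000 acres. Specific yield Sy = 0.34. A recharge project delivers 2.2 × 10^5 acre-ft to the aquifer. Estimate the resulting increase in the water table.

Δh ≈ 4.59 m

A = 43000 acres = 1.74 × 10^8 m²
ΔV = 2.2 × 10^5 acre-ft = 2.714 × 10^8 m³
Δh = ΔV / (Sy × A) = 2.714 × 10^8 m³ / (0.34 × 1.74 × 10^8 m²) = 4.587 m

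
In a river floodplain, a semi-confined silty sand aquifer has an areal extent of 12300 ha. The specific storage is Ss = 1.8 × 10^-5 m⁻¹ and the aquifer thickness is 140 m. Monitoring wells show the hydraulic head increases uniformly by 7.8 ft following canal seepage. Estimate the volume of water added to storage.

ΔV ≈ 7.37 × 10^5 m³

S = Ss × b = 1.8 × 10^-5 m⁻¹ × 140 m = 2.52 × 10^-3
A = 12300 ha = 1.23 × 10^8 m²
Δh = 7.8 ft = 2.377 m
ΔV = S × A × Δh = 0.00252 × 1.23 × 10^8 m² × 2.377 m = 7.369 × 10^5 m³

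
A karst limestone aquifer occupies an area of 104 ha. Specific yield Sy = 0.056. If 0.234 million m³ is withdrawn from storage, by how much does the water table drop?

A = 104 ha = 1.04 × 10^6 m²
ΔV = 0.234 million m³ = 2.34 × 10^5 m³
Δh = ΔV / (Sy × A) = 2.34 × 10^5 m³ / (0.056 × 1.04 × 10^6 m²) = 4.018 m

Δh ≈ 4.02 m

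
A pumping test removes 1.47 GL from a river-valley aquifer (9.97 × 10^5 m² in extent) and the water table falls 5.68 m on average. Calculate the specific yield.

ΔV = 1.47 GL = 1.47 × 10^6 m³
Sy = ΔV / (A × Δh) = 1.47 × 10^6 m³ / (9.97 × 10^5 m² × 5.68 m) = 0.2596

Sy ≈ 0.26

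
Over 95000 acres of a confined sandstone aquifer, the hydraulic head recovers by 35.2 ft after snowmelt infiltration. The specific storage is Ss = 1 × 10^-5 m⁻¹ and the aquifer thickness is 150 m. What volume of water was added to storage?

S = Ss × b = 1 × 10^-5 m⁻¹ × 150 m = 1.5 × 10^-3
A = 95000 acres = 3.845 × 10^8 m²
Δh = 35.2 ft = 10.73 m
ΔV = S × A × Δh = 0.0015 × 3.845 × 10^8 m² × 10.73 m = 6.187 × 10^6 m³

ΔV ≈ 6.19 × 10^6 m³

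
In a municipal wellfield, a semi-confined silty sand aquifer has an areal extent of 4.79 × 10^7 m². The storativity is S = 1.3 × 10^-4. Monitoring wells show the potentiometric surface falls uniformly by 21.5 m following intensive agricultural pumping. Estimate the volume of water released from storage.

ΔV = S × A × Δh = 1.3 × 10^-4 × 4.79 × 10^7 m² × 21.5 m = 1.339 × 10^5 m³

ΔV ≈ 1.34 × 10^5 m³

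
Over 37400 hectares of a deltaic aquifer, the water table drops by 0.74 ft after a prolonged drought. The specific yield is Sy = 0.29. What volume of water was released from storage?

A = 37400 hectares = 3.74 × 10^8 m²
Δh = 0.74 ft = 0.2256 m
ΔV = Sy × A × Δh = 0.29 × 3.74 × 10^8 m² × 0.2256 m = 2.446 × 10^7 m³

ΔV ≈ 2.45 × 10^7 m³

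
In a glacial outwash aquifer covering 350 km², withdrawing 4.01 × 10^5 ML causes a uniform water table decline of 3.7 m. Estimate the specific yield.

Sy ≈ 0.31

A = 350 km² = 3.5 × 10^8 m²
ΔV = 4.01 × 10^5 ML = 4.01 × 10^8 m³
Sy = ΔV / (A × Δh) = 4.01 × 10^8 m³ / (3.5 × 10^8 m² × 3.7 m) = 0.3097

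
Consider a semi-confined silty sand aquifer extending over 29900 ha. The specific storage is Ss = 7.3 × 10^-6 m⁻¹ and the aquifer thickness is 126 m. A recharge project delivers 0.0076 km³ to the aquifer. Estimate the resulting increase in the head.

Δh ≈ 27.6 m

S = Ss × b = 7.3 × 10^-6 m⁻¹ × 126 m = 9.198 × 10^-4
A = 29900 ha = 2.99 × 10^8 m²
ΔV = 0.0076 km³ = 7.6 × 10^6 m³
Δh = ΔV / (S × A) = 7.6 × 10^6 m³ / (9.198 × 10^-4 × 2.99 × 10^8 m²) = 27.63 m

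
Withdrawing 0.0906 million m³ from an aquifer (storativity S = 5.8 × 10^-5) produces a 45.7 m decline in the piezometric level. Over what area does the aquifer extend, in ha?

A ≈ 3420 ha

ΔV = 0.0906 million m³ = 90600 m³
A = ΔV / (S × Δh) = 90600 / (5.8 × 10^-5 × 45.7) = 3.418 × 10^7 m²
A = 3.418 × 10^7 m² = 3418 ha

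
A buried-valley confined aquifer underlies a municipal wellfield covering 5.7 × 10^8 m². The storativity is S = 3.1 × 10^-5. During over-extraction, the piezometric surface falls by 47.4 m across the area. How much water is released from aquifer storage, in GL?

ΔV ≈ 0.838 GL

ΔV = S × A × Δh = 3.1 × 10^-5 × 5.7 × 10^8 m² × 47.4 m = 8.376 × 10^5 m³
ΔV = 8.376 × 10^5 m³ = 0.8376 GL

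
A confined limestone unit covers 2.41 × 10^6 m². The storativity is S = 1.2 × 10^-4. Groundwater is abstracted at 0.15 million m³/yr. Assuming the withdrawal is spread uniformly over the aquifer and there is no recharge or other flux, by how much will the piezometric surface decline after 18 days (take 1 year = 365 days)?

Δh ≈ 25.6 m

Q = 0.15 million m³/yr = 411 m³/d
ΔV = Q × t = 411 m³/d × 18 d = 7397 m³
Δh = ΔV / (S × A) = 7397 / (1.2 × 10^-4 × 2.41 × 10^6) = 25.58 m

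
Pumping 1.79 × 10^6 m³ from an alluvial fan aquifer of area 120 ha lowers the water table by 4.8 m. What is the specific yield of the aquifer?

Sy ≈ 0.31

A = 120 ha = 1.2 × 10^6 m²
Sy = ΔV / (A × Δh) = 1.79 × 10^6 m³ / (1.2 × 10^6 m² × 4.8 m) = 0.3108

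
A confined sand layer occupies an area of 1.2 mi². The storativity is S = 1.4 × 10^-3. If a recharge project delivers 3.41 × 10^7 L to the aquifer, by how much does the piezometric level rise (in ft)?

Δh ≈ 25.7 ft

A = 1.2 mi² = 3.108 × 10^6 m²
ΔV = 3.41 × 10^7 L = 34100 m³
Δh = ΔV / (S × A) = 34100 m³ / (0.0014 × 3.108 × 10^6 m²) = 7.837 m
Δh = 7.837 m = 25.71 ft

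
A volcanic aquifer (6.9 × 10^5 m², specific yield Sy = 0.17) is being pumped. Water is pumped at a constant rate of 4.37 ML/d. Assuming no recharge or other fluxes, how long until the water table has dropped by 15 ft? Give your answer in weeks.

t ≈ 17.5 weeks

Δh = 15 ft = 4.572 m
ΔV = Sy × A × Δh = 0.17 × 6.9 × 10^5 × 4.572 = 5.363 × 10^5 m³
Q = 4.37 ML/d = 4370 m³/d
t = ΔV / Q = 5.363 × 10^5 m³ / 4370 m³/d = 122.7 d
t = 122.7 d ≈ 17.53 weeks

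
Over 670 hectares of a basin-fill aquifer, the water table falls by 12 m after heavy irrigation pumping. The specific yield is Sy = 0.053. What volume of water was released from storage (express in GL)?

ΔV ≈ 4.26 GL

A = 670 hectares = 6.7 × 10^6 m²
ΔV = Sy × A × Δh = 0.053 × 6.7 × 10^6 m² × 12 m = 4.261 × 10^6 m³
ΔV = 4.261 × 10^6 m³ = 4.261 GL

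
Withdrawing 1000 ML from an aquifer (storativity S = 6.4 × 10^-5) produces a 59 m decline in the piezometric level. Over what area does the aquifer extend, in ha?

A ≈ 26500 ha

ΔV = 1000 ML = 1 × 10^6 m³
A = ΔV / (S × Δh) = 1 × 10^6 / (6.4 × 10^-5 × 59) = 2.648 × 10^8 m²
A = 2.648 × 10^8 m² = 26480 ha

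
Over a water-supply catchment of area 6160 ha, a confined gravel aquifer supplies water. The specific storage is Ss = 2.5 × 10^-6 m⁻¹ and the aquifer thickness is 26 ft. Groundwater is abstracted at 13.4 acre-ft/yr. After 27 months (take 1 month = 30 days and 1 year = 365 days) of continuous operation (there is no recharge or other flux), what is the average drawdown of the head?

b = 26 ft = 7.925 m
S = Ss × b = 2.5 × 10^-6 m⁻¹ × 7.925 m = 1.981 × 10^-5
A = 6160 ha = 6.16 × 10^7 m²
Q = 13.4 acre-ft/yr = 45.28 m³/d
t = 27 months = 810 d
ΔV = Q × t = 45.28 m³/d × 810 d = 36680 m³
Δh = ΔV / (S × A) = 36680 / (1.981 × 10^-5 × 6.16 × 10^7) = 30.06 m

Δh ≈ 30.1 m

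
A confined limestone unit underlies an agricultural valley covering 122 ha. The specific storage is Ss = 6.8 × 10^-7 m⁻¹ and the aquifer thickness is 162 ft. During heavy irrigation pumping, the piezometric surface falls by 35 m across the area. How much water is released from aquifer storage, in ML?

ΔV ≈ 1.43 ML

b = 162 ft = 49.38 m
S = Ss × b = 6.8 × 10^-7 m⁻¹ × 49.38 m = 3.358 × 10^-5
A = 122 ha = 1.22 × 10^6 m²
ΔV = S × A × Δh = 3.358 × 10^-5 × 1.22 × 10^6 m² × 35 m = 1434 m³
ΔV = 1434 m³ = 1.434 ML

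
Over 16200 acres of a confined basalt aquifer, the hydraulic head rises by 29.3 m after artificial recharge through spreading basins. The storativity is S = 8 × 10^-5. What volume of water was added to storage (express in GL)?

A = 16200 acres = 6.556 × 10^7 m²
ΔV = S × A × Δh = 8 × 10^-5 × 6.556 × 10^7 m² × 29.3 m = 1.537 × 10^5 m³
ΔV = 1.537 × 10^5 m³ = 0.1537 GL

ΔV ≈ 0.154 GL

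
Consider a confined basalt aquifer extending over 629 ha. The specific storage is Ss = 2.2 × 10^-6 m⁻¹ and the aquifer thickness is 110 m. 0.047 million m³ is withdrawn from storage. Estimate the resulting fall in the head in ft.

S = Ss × b = 2.2 × 10^-6 m⁻¹ × 110 m = 2.42 × 10^-4
A = 629 ha = 6.29 × 10^6 m²
ΔV = 0.047 million m³ = 47000 m³
Δh = ΔV / (S × A) = 47000 m³ / (2.42 × 10^-4 × 6.29 × 10^6 m²) = 30.88 m
Δh = 30.88 m = 101.3 ft

Δh ≈ 101 ft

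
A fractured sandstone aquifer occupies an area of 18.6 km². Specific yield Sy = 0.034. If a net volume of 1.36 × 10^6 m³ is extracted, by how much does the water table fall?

Δh ≈ 2.15 m

A = 18.6 km² = 1.86 × 10^7 m²
Δh = ΔV / (Sy × A) = 1.36 × 10^6 m³ / (0.034 × 1.86 × 10^7 m²) = 2.151 m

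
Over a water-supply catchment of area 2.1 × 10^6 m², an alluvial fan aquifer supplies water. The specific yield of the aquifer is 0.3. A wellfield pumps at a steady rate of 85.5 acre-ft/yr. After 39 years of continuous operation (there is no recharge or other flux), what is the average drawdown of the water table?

Q = 85.5 acre-ft/yr = 288.9 m³/d
t = 39 years = 14240 d
ΔV = Q × t = 288.9 m³/d × 14240 d = 4.113 × 10^6 m³
Δh = ΔV / (Sy × A) = 4.113 × 10^6 / (0.3 × 2.1 × 10^6) = 6.529 m

Δh ≈ 6.53 m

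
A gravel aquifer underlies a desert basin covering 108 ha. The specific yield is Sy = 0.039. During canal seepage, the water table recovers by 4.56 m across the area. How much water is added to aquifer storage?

ΔV ≈ 1.92 × 10^5 m³

A = 108 ha = 1.08 × 10^6 m²
ΔV = Sy × A × Δh = 0.039 × 1.08 × 10^6 m² × 4.56 m = 1.921 × 10^5 m³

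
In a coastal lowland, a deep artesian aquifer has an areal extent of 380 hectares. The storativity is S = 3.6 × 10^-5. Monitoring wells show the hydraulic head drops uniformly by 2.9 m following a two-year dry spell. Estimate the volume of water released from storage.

A = 380 hectares = 3.8 × 10^6 m²
ΔV = S × A × Δh = 3.6 × 10^-5 × 3.8 × 10^6 m² × 2.9 m = 396.7 m³

ΔV ≈ 397 m³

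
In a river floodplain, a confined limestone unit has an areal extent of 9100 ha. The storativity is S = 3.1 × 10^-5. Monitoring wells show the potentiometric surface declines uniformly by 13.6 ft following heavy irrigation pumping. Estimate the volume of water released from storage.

A = 9100 ha = 9.1 × 10^7 m²
Δh = 13.6 ft = 4.145 m
ΔV = S × A × Δh = 3.1 × 10^-5 × 9.1 × 10^7 m² × 4.145 m = 11690 m³

ΔV ≈ 11700 m³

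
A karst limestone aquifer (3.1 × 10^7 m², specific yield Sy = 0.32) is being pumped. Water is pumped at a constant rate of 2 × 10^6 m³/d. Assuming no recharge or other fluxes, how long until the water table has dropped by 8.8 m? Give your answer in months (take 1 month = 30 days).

t ≈ 1.45 months

ΔV = Sy × A × Δh = 0.32 × 3.1 × 10^7 × 8.8 = 8.73 × 10^7 m³
t = ΔV / Q = 8.73 × 10^7 m³ / 2 × 10^6 m³/d = 43.65 d
t = 43.65 d ≈ 1.455 months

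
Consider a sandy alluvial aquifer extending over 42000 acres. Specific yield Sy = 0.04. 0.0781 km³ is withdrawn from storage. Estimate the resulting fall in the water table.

A = 42000 acres = 1.7 × 10^8 m²
ΔV = 0.0781 km³ = 7.81 × 10^7 m³
Δh = ΔV / (Sy × A) = 7.81 × 10^7 m³ / (0.04 × 1.7 × 10^8 m²) = 11.49 m

Δh ≈ 11.5 m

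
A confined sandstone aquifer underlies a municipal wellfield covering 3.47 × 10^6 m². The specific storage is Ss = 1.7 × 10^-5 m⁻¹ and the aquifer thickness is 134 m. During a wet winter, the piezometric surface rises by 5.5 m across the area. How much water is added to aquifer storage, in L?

ΔV ≈ 4.35 × 10^7 L

S = Ss × b = 1.7 × 10^-5 m⁻¹ × 134 m = 2.278 × 10^-3
ΔV = S × A × Δh = 0.002278 × 3.47 × 10^6 m² × 5.5 m = 43480 m³
ΔV = 43480 m³ = 4.348 × 10^7 L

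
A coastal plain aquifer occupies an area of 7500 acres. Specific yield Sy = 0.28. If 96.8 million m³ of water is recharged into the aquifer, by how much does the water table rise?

A = 7500 acres = 3.035 × 10^7 m²
ΔV = 96.8 million m³ = 9.68 × 10^7 m³
Δh = ΔV / (Sy × A) = 9.68 × 10^7 m³ / (0.28 × 3.035 × 10^7 m²) = 11.39 m

Δh ≈ 11.4 m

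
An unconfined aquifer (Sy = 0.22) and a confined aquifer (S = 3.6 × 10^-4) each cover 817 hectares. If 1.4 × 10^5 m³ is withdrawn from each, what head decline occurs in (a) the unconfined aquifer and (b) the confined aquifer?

Δh_u ≈ 0.0779 m; Δh_c ≈ 47.6 m

A = 817 hectares = 8.17 × 10^6 m²
Unconfined: Δh_u = ΔV/(Sy·A) = 1.4 × 10^5/(0.22 × 8.17 × 10^6) = 0.07789 m
Confined: Δh_c = ΔV/(S·A) = 1.4 × 10^5/(3.6 × 10^-4 × 8.17 × 10^6) = 47.6 m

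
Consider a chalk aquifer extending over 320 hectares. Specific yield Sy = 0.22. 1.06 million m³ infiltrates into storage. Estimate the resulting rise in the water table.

Δh ≈ 1.51 m

A = 320 hectares = 3.2 × 10^6 m²
ΔV = 1.06 million m³ = 1.06 × 10^6 m³
Δh = ΔV / (Sy × A) = 1.06 × 10^6 m³ / (0.22 × 3.2 × 10^6 m²) = 1.506 m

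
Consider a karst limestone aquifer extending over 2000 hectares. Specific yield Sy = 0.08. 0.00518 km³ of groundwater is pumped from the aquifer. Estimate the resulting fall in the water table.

Δh ≈ 3.24 m

A = 2000 hectares = 2 × 10^7 m²
ΔV = 0.00518 km³ = 5.18 × 10^6 m³
Δh = ΔV / (Sy × A) = 5.18 × 10^6 m³ / (0.08 × 2 × 10^7 m²) = 3.237 m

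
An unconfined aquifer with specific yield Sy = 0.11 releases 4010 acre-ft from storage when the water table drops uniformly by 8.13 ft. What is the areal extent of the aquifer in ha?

Δh = 8.13 ft = 2.478 m
ΔV = 4010 acre-ft = 4.946 × 10^6 m³
A = ΔV / (Sy × Δh) = 4.946 × 10^6 / (0.11 × 2.478) = 1.815 × 10^7 m²
A = 1.815 × 10^7 m² = 1815 ha

A ≈ 1810 ha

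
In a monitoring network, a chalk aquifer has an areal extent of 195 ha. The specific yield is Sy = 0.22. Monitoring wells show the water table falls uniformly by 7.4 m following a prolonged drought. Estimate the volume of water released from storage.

A = 195 ha = 1.95 × 10^6 m²
ΔV = Sy × A × Δh = 0.22 × 1.95 × 10^6 m² × 7.4 m = 3.175 × 10^6 m³

ΔV ≈ 3.17 × 10^6 m³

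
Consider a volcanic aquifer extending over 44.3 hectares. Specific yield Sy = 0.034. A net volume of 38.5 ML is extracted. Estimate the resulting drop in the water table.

A = 44.3 hectares = 4.43 × 10^5 m²
ΔV = 38.5 ML = 38500 m³
Δh = ΔV / (Sy × A) = 38500 m³ / (0.034 × 4.43 × 10^5 m²) = 2.556 m

Δh ≈ 2.56 m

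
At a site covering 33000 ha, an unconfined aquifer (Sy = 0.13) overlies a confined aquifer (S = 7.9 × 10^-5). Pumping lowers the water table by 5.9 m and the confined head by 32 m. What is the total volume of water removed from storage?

ΔV ≈ 2.54 × 10^8 m³

A = 33000 ha = 3.3 × 10^8 m²
Unconfined: ΔV_u = Sy × A × Δh_u = 0.13 × 3.3 × 10^8 × 5.9 = 2.531 × 10^8 m³
Confined: ΔV_c = S × A × Δh_c = 7.9 × 10^-5 × 3.3 × 10^8 × 32 = 8.342 × 10^5 m³
Total ΔV = 2.531 × 10^8 + 8.342 × 10^5 = 2.539 × 10^8 m³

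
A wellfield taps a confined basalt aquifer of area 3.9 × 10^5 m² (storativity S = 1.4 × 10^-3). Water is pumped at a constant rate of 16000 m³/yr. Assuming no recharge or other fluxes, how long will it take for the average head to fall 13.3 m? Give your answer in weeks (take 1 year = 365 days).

t ≈ 23.7 weeks

ΔV = S × A × Δh = 0.0014 × 3.9 × 10^5 × 13.3 = 7262 m³
Q = 16000 m³/yr = 43.84 m³/d
t = ΔV / Q = 7262 m³ / 43.84 m³/d = 165.7 d
t = 165.7 d ≈ 23.67 weeks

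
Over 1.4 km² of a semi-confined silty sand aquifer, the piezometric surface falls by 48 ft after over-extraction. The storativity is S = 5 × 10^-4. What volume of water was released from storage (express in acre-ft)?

ΔV ≈ 8.3 acre-ft

A = 1.4 km² = 1.4 × 10^6 m²
Δh = 48 ft = 14.63 m
ΔV = S × A × Δh = 5 × 10^-4 × 1.4 × 10^6 m² × 14.63 m = 10240 m³
ΔV = 10240 m³ = 8.303 acre-ft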